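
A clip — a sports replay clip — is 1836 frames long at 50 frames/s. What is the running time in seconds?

36.72 seconds

Running time = 1836 / (50) = 36.72 s.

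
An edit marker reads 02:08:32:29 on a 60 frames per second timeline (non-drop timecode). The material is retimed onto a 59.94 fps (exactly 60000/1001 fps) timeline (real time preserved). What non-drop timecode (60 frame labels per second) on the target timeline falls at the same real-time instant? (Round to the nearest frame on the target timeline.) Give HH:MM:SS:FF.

Source frame index: (2×3600 + 8×60 + 32) × 60 + 29 = 462749.
Real time: 462749 / (60) = 462749/60 s.
Target frame: (462749/60) × (60000/1001) = 66107000/143 ≈ 462286.713 → 462287.
At 60 labels/s: frame 462287 → 02:08:24:47.

02:08:24:47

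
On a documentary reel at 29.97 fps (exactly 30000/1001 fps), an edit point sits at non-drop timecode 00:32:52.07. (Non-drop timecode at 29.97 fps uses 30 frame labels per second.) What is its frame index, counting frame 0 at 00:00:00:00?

Total seconds to the label: (0 × 3600 + 32 × 60 + 52) = 1972.
Frame index = 1972 × 30 + 7 = 59167.

frame 59167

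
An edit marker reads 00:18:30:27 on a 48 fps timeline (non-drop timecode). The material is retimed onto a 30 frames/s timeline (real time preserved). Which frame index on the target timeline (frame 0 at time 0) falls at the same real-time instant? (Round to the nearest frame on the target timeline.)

frame 33317

Source frame index: (0×3600 + 18×60 + 30) × 48 + 27 = 53307.
Real time: 53307 / (48) = 17769/16 s.
Target frame: (17769/16) × (30) = 266535/8 ≈ 33316.875 → 33317.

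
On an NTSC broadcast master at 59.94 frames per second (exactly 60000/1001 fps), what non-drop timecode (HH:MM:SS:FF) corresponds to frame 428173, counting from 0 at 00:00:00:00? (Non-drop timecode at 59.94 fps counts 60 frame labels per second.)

428173 ÷ 60 = 7136 full seconds, remainder 13 frames.
7136 s = 1 h 58 min 56 s.
Timecode: 01:58:56:13.

01:58:56:13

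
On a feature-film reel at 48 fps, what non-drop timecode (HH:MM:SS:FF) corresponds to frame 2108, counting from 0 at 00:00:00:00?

00:00:43:44

2108 ÷ 48 = 43 full seconds, remainder 44 frames.
43 s = 0 h 0 min 43 s.
Timecode: 00:00:43:44.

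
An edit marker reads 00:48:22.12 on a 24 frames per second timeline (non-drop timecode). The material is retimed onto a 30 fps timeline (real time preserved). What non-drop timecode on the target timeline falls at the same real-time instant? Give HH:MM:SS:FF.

Source frame index: (0×3600 + 48×60 + 22) × 24 + 12 = 69660.
Real time: 69660 / (24) = 5805/2 s.
Target frame: (5805/2) × (30) = 87075.
At 30 labels/s: frame 87075 → 00:48:22:15.

00:48:22:15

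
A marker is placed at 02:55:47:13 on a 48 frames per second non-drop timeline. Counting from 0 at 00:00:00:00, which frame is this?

frame 506269

Total seconds to the label: (2 × 3600 + 55 × 60 + 47) = 10547.
Frame index = 10547 × 48 + 13 = 506269.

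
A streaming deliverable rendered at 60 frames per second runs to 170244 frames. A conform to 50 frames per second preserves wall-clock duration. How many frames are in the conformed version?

Target frames = source frames × (target rate / source rate) = 170244 × (50)/(60) = 170244 × 5/6 = 141870.

141870 frames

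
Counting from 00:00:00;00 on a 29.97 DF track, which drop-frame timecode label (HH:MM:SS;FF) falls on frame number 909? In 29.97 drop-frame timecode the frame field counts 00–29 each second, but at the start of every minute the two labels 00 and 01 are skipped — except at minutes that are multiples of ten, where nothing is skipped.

00:00:30;09

Ten DF minutes hold 17982 frames, so frame 909 lies in block 0 (frames 0–17981) with 909 frames into that block.
The block's first minute is 1800 frames and the rest 1798 each; 909 frames reaches minute 0, so 0 × 18 + 0 × 2 = 0 labels have been skipped so far.
Adding those back, label number 909 + 0 = 909 at 30 labels/s is 30 s + 9 f = 0 h 0 min 30 s frame 9, i.e. 00:00:30;09.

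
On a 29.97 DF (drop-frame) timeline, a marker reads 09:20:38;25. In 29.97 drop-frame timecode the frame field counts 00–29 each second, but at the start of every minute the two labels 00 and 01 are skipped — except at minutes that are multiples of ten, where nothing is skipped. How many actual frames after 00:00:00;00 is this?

1008157

Complete 10-minute blocks: 56, each 17982 frames → 1006992.
Remaining 0 whole minutes in the current block: 0 frames.
Within the current minute: 38 × 30 + 25 = 1165. Total = 1006992 + 0 + 1165 = 1008157.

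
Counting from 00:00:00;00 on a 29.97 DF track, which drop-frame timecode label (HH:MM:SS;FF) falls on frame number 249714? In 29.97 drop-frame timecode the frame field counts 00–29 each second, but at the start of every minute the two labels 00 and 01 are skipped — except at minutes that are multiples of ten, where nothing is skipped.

02:18:52;04

Ten DF minutes hold 17982 frames, so frame 249714 lies in block 13 (frames 233766–251747) with 15948 frames into that block.
The block's first minute is 1800 frames and the rest 1798 each; 15948 frames reaches minute 8, so 13 × 18 + 8 × 2 = 250 labels have been skipped so far.
Adding those back, label number 249714 + 250 = 249964 at 30 labels/s is 8332 s + 4 f = 2 h 18 min 52 s frame 4, i.e. 02:18:52;04.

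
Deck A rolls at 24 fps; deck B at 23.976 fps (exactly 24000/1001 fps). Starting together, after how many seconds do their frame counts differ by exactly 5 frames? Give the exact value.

The gap grows by |24000/1001 − 24| = 24/1001 frames per second.
Time for a 5-frame gap: 5 ÷ (24/1001) = 5005/24 s.

5005/24 seconds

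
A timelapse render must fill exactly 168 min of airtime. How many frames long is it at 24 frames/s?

168 min = 10080 s.
Frames = 10080 × 24 = 241920.

241920 frames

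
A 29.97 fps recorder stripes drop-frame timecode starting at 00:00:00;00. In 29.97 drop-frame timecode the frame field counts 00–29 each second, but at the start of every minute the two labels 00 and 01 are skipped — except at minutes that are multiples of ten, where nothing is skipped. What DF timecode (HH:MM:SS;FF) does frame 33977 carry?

Each 10-minute DF block holds 10 × 60 × 30 − 9 × 2 = 17982 frames. 33977 ÷ 17982 → 1 full block, remainder 15995.
Within the partial block the first minute is 1800 frames and each further minute 1798, so 8 further minute boundaries passed. Total skipped labels = 18 × 1 + 2 × 8 = 34.
Non-drop label index = 33977 + 34 = 34011; at 30 labels/s that is 00:18:53:21, i.e. DF 00:18:53;21.

00:18:53;21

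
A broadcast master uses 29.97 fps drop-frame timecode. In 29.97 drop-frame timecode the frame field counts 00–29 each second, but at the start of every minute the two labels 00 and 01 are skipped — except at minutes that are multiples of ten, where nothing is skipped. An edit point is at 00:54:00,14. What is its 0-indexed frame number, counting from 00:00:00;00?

Complete 10-minute blocks: 5, each 17982 frames → 89910.
Remaining 4 whole minutes in the current block: 1800 + 3 × 1798 = 7194 frames.
Within the current minute: 0 × 30 + 14 − 2 = 12 (labels ;00/;01 skipped at this minute). Total = 89910 + 7194 + 12 = 97116.

97116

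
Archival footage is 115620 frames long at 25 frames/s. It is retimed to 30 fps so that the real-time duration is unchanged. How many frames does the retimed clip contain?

Target frames = source frames × (target rate / source rate) = 115620 × (30)/(25) = 115620 × 6/5 = 138744.

138744 frames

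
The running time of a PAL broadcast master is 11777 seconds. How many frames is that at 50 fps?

588850 frames

Frames = 11777 × 50 = 588850.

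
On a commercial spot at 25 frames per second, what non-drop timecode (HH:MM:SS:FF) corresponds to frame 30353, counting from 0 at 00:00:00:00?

00:20:14:03

30353 ÷ 25 = 1214 full seconds, remainder 3 frames.
1214 s = 0 h 20 min 14 s.
Timecode: 00:20:14:03.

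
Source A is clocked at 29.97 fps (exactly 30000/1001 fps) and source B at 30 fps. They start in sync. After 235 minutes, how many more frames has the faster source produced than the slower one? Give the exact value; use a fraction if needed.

235 min = 14100 s.
A emits 30000/1001 × 14100 = 423000000/1001 frames; B emits 30 × 14100 = 423000.
Difference = 423000/1001 frames (≈ 422.5774); B is ahead of A.

423000/1001 frames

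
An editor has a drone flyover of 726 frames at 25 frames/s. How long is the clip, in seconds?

Running time = 726 / (25) = 29.04 s.

29.04 seconds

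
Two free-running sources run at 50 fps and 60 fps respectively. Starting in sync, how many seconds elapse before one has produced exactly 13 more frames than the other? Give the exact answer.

1.3 seconds

The gap grows by |60 − 50| = 10 frames per second.
Time for a 13-frame gap: 13 ÷ (10) = 1.3 s.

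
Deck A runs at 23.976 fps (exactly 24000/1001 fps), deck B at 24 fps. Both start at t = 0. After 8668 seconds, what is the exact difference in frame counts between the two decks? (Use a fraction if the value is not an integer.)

18912/91 frames

A emits 24000/1001 × 8668 = 18912000/91 frames; B emits 24 × 8668 = 208032.
Difference = 18912/91 frames (≈ 207.8242); B is ahead of A.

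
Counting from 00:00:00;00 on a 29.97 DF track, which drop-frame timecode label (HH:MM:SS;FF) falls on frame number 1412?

Each 10-minute DF block holds 10 × 60 × 30 − 9 × 2 = 17982 frames. 1412 ÷ 17982 → 0 full blocks, remainder 1412.
Within the partial block the first minute is 1800 frames and each further minute 1798, so 0 further minute boundaries passed. Total skipped labels = 18 × 0 + 2 × 0 = 0.
Non-drop label index = 1412 + 0 = 1412; at 30 labels/s that is 00:00:47:02, i.e. DF 00:00:47;02.

00:00:47;02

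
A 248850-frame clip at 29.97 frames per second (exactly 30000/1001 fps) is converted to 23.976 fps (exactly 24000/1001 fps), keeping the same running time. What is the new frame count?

Target frames = source frames × (target rate / source rate) = 248850 × (24000/1001)/(30000/1001) = 248850 × 4/5 = 199080.

199080 frames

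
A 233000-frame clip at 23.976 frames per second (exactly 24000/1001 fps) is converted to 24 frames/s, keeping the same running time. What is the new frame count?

233233 frames

Target frames = source frames × (target rate / source rate) = 233000 × (24)/(24000/1001) = 233000 × 1001/1000 = 233233.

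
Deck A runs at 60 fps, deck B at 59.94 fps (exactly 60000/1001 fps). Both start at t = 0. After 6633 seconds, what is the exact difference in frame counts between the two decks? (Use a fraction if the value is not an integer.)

A emits 60 × 6633 = 397980 frames; B emits 60000/1001 × 6633 = 36180000/91.
Difference = 36180/91 frames (≈ 397.5824); B is behind A.

36180/91 frames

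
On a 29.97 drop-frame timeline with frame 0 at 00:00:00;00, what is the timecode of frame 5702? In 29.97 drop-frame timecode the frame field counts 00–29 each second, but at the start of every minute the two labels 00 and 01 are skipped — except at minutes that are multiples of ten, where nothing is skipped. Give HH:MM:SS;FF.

Ten DF minutes hold 17982 frames, so frame 5702 lies in block 0 (frames 0–17981) with 5702 frames into that block.
The block's first minute is 1800 frames and the rest 1798 each; 5702 frames reaches minute 3, so 0 × 18 + 3 × 2 = 6 labels have been skipped so far.
Adding those back, label number 5702 + 6 = 5708 at 30 labels/s is 190 s + 8 f = 0 h 3 min 10 s frame 8, i.e. 00:03:10;08.

00:03:10;08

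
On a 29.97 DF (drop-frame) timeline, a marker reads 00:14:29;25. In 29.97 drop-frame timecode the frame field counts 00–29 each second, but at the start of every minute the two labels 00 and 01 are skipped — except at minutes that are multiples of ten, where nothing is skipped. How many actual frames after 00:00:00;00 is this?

26069

As if non-drop at 30 labels/s: (0 × 3600 + 14 × 60 + 29) × 30 + 25 = 26095.
Minute boundaries passed: 14; those not divisible by 10: 14 − 1 = 13; dropped labels = 2 × 13 = 26.
Actual frame index = 26095 − 26 = 26069.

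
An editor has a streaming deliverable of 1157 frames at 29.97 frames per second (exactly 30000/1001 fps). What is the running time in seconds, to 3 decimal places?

38.605 seconds

Running time = 1157 × 1001/30000 = 1158157/30000 s ≈ 38.605 s.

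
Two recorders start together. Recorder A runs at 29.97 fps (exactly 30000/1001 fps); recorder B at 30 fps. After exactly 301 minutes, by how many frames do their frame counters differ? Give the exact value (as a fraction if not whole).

77400/143 frames

301 min = 18060 s.
A emits 30000/1001 × 18060 = 77400000/143 frames; B emits 30 × 18060 = 541800.
Difference = 77400/143 frames (≈ 541.2587); B is ahead of A.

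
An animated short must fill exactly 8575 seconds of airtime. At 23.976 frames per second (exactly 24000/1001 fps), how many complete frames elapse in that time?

Frames = 8575 × 24000/1001 = 29400000/143 ≈ 205594.4056.
Complete frames: 205594.

205594 frames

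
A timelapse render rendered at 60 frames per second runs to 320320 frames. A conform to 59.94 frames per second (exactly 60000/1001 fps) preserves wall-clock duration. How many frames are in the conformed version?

Target frames = source frames × (target rate / source rate) = 320320 × (60000/1001)/(60) = 320320 × 1000/1001 = 320000.

320000 frames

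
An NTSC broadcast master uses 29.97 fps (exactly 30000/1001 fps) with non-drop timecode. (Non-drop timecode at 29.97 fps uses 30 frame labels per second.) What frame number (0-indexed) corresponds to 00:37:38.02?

67742

Total seconds to the label: (0 × 3600 + 37 × 60 + 38) = 2258.
Frame index = 2258 × 30 + 2 = 67742.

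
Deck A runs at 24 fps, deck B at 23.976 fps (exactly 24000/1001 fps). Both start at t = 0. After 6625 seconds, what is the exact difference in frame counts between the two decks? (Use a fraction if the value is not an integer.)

A emits 24 × 6625 = 159000 frames; B emits 24000/1001 × 6625 = 159000000/1001.
Difference = 159000/1001 frames (≈ 158.8412); B is behind A.

159000/1001 frames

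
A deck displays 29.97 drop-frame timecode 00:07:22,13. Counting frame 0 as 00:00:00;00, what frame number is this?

Complete 10-minute blocks: 0, each 17982 frames → 0.
Remaining 7 whole minutes in the current block: 1800 + 6 × 1798 = 12588 frames.
Within the current minute: 22 × 30 + 13 − 2 = 671 (labels ;00/;01 skipped at this minute). Total = 0 + 12588 + 671 = 13259.

13259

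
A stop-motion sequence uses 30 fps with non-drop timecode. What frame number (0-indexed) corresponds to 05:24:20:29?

583829

Total seconds to the label: (5 × 3600 + 24 × 60 + 20) = 19460.
Frame index = 19460 × 30 + 29 = 583829.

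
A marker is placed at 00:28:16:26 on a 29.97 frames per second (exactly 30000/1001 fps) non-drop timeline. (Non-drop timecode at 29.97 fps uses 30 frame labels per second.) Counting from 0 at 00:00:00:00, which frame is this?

Total seconds to the label: (0 × 3600 + 28 × 60 + 16) = 1696.
Frame index = 1696 × 30 + 26 = 50906.

frame 50906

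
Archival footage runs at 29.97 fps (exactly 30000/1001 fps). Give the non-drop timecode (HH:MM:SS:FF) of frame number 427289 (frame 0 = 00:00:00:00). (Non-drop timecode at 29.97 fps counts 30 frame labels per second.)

427289 ÷ 30 = 14242 full seconds, remainder 29 frames.
14242 s = 3 h 57 min 22 s.
Timecode: 03:57:22:29.

03:57:22:29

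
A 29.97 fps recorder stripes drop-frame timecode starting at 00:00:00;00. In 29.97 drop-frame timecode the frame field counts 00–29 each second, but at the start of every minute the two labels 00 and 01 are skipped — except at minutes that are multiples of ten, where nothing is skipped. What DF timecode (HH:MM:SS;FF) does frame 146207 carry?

Ten DF minutes hold 17982 frames, so frame 146207 lies in block 8 (frames 143856–161837) with 2351 frames into that block.
The block's first minute is 1800 frames and the rest 1798 each; 2351 frames reaches minute 1, so 8 × 18 + 1 × 2 = 146 labels have been skipped so far.
Adding those back, label number 146207 + 146 = 146353 at 30 labels/s is 4878 s + 13 f = 1 h 21 min 18 s frame 13, i.e. 01:21:18;13.

01:21:18;13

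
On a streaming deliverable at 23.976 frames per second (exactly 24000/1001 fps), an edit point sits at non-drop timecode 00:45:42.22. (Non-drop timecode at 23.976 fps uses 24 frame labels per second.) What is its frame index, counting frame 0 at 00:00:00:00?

65830

Total seconds to the label: (0 × 3600 + 45 × 60 + 42) = 2742.
Frame index = 2742 × 24 + 22 = 65830.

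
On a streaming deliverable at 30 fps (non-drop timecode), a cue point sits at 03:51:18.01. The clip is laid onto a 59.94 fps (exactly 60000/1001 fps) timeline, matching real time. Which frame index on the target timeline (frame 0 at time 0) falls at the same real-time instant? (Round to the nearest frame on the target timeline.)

Source frame index: (3×3600 + 51×60 + 18) × 30 + 1 = 416341.
Real time: 416341 / (30) = 416341/30 s.
Target frame: (416341/30) × (60000/1001) = 832682000/1001 ≈ 831850.150 → 831850.

frame 831850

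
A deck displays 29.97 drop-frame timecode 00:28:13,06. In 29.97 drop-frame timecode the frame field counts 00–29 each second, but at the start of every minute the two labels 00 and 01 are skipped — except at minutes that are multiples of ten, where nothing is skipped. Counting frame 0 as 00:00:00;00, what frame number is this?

Complete 10-minute blocks: 2, each 17982 frames → 35964.
Remaining 8 whole minutes in the current block: 1800 + 7 × 1798 = 14386 frames.
Within the current minute: 13 × 30 + 6 − 2 = 394 (labels ;00/;01 skipped at this minute). Total = 35964 + 14386 + 394 = 50744.

50744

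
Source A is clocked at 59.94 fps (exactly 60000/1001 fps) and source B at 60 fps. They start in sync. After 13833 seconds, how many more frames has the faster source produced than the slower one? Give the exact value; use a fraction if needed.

A emits 60000/1001 × 13833 = 829980000/1001 frames; B emits 60 × 13833 = 829980.
Difference = 829980/1001 frames (≈ 829.1508); B is ahead of A.

829980/1001 frames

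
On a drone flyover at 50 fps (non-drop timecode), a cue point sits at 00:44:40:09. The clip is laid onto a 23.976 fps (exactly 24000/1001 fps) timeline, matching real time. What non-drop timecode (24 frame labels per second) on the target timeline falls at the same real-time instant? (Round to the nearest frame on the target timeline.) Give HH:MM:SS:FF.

00:44:37:12

Source frame index: (0×3600 + 44×60 + 40) × 50 + 9 = 134009.
Real time: 134009 / (50) = 134009/50 s.
Target frame: (134009/50) × (24000/1001) = 64324320/1001 ≈ 64260.060 → 64260.
At 24 labels/s: frame 64260 → 00:44:37:12.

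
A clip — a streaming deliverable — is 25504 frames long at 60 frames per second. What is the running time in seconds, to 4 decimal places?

425.0667 seconds

Running time = 25504 × 1/60 = 6376/15 s ≈ 425.0667 s.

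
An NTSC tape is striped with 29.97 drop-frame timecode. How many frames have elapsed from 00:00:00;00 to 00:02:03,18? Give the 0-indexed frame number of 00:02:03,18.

3704

As if non-drop at 30 labels/s: (0 × 3600 + 2 × 60 + 3) × 30 + 18 = 3708.
Minute boundaries passed: 2; those not divisible by 10: 2 − 0 = 2; dropped labels = 2 × 2 = 4.
Actual frame index = 3708 − 4 = 3704.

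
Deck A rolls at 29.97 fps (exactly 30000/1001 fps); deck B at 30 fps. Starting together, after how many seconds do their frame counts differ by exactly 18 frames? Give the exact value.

600.6 seconds

The gap grows by |30 − 30000/1001| = 30/1001 frames per second.
Time for a 18-frame gap: 18 ÷ (30/1001) = 600.6 s.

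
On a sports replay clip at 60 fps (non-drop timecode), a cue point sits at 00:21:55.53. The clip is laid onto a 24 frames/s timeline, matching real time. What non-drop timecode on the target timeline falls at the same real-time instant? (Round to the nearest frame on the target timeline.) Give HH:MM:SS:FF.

Source frame index: (0×3600 + 21×60 + 55) × 60 + 53 = 78953.
Real time: 78953 / (60) = 78953/60 s.
Target frame: (78953/60) × (24) = 157906/5 ≈ 31581.200 → 31581.
At 24 labels/s: frame 31581 → 00:21:55:21.

00:21:55:21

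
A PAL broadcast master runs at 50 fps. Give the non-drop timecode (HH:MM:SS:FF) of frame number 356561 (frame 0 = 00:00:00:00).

356561 ÷ 50 = 7131 full seconds, remainder 11 frames.
7131 s = 1 h 58 min 51 s.
Timecode: 01:58:51:11.

01:58:51:11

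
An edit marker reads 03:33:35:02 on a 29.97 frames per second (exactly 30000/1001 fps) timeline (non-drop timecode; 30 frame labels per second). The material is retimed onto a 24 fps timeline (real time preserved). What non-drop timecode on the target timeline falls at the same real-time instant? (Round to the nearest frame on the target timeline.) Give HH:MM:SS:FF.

Source frame index: (3×3600 + 33×60 + 35) × 30 + 2 = 384452.
Real time: 384452 / (30000/1001) = 96209113/7500 s.
Target frame: (96209113/7500) × (24) = 192418226/625 ≈ 307869.162 → 307869.
At 24 labels/s: frame 307869 → 03:33:47:21.

03:33:47:21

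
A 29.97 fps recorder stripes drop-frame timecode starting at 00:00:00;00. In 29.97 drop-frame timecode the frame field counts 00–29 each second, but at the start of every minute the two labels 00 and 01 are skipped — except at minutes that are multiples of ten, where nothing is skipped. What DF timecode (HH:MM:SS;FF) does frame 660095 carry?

06:07:05;07

Each 10-minute DF block holds 10 × 60 × 30 − 9 × 2 = 17982 frames. 660095 ÷ 17982 → 36 full blocks, remainder 12743.
Within the partial block the first minute is 1800 frames and each further minute 1798, so 7 further minute boundaries passed. Total skipped labels = 18 × 36 + 2 × 7 = 662.
Non-drop label index = 660095 + 662 = 660757; at 30 labels/s that is 06:07:05:07, i.e. DF 06:07:05;07.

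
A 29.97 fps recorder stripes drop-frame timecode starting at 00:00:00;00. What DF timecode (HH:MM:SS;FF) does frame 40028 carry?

00:22:15;18

Each 10-minute DF block holds 10 × 60 × 30 − 9 × 2 = 17982 frames. 40028 ÷ 17982 → 2 full blocks, remainder 4064.
Within the partial block the first minute is 1800 frames and each further minute 1798, so 2 further minute boundaries passed. Total skipped labels = 18 × 2 + 2 × 2 = 40.
Non-drop label index = 40028 + 40 = 40068; at 30 labels/s that is 00:22:15:18, i.e. DF 00:22:15;18.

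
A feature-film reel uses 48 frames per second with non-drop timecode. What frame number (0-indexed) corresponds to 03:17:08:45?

Total seconds to the label: (3 × 3600 + 17 × 60 + 8) = 11828.
Frame index = 11828 × 48 + 45 = 567789.

frame 567789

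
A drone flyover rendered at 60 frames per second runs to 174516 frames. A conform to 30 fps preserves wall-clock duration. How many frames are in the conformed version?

Target frames = source frames × (target rate / source rate) = 174516 × (30)/(60) = 174516 × 1/2 = 87258.

87258 frames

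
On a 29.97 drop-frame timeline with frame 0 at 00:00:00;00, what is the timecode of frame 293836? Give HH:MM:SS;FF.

02:43:24;10

Each 10-minute DF block holds 10 × 60 × 30 − 9 × 2 = 17982 frames. 293836 ÷ 17982 → 16 full blocks, remainder 6124.
Within the partial block the first minute is 1800 frames and each further minute 1798, so 3 further minute boundaries passed. Total skipped labels = 18 × 16 + 2 × 3 = 294.
Non-drop label index = 293836 + 294 = 294130; at 30 labels/s that is 02:43:24:10, i.e. DF 02:43:24;10.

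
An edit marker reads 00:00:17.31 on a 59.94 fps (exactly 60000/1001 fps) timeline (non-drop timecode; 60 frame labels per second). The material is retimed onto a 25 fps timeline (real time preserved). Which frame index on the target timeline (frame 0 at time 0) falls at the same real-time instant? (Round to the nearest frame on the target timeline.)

frame 438

Source frame index: (0×3600 + 0×60 + 17) × 60 + 31 = 1051.
Real time: 1051 / (60000/1001) = 1052051/60000 s.
Target frame: (1052051/60000) × (25) = 1052051/2400 ≈ 438.355 → 438.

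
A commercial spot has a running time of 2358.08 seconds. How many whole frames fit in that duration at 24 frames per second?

Frames = 2358.08 × 24 = 1414848/25 ≈ 56593.9200.
Complete frames: 56593.

56593 frames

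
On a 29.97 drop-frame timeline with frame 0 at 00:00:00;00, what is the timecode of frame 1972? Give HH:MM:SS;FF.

00:01:05;24

Each 10-minute DF block holds 10 × 60 × 30 − 9 × 2 = 17982 frames. 1972 ÷ 17982 → 0 full blocks, remainder 1972.
Within the partial block the first minute is 1800 frames and each further minute 1798, so 1 further minute boundary passed. Total skipped labels = 18 × 0 + 2 × 1 = 2.
Non-drop label index = 1972 + 2 = 1974; at 30 labels/s that is 00:01:05:24, i.e. DF 00:01:05;24.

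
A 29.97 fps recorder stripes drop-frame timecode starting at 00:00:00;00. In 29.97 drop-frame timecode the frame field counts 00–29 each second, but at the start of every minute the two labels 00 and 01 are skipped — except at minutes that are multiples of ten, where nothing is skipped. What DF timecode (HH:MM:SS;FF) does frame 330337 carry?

03:03:42;07

Each 10-minute DF block holds 10 × 60 × 30 − 9 × 2 = 17982 frames. 330337 ÷ 17982 → 18 full blocks, remainder 6661.
Within the partial block the first minute is 1800 frames and each further minute 1798, so 3 further minute boundaries passed. Total skipped labels = 18 × 18 + 2 × 3 = 330.
Non-drop label index = 330337 + 330 = 330667; at 30 labels/s that is 03:03:42:07, i.e. DF 03:03:42;07.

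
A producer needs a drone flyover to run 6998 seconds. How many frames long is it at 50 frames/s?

Frames = 6998 × 50 = 349900.

349900 frames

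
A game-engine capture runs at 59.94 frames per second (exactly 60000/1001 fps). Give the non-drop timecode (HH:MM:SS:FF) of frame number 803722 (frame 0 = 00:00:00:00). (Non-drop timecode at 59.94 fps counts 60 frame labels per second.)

03:43:15:22

803722 ÷ 60 = 13395 full seconds, remainder 22 frames.
13395 s = 3 h 43 min 15 s.
Timecode: 03:43:15:22.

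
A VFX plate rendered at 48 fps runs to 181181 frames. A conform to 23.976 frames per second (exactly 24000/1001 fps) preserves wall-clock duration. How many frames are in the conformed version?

90500 frames

Target frames = source frames × (target rate / source rate) = 181181 × (24000/1001)/(48) = 181181 × 500/1001 = 90500.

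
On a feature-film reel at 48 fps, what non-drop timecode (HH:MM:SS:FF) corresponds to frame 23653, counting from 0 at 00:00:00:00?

00:08:12:37

23653 ÷ 48 = 492 full seconds, remainder 37 frames.
492 s = 0 h 8 min 12 s.
Timecode: 00:08:12:37.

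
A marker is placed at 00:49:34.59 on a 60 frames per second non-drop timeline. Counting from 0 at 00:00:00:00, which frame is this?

frame 178499

Total seconds to the label: (0 × 3600 + 49 × 60 + 34) = 2974.
Frame index = 2974 × 60 + 59 = 178499.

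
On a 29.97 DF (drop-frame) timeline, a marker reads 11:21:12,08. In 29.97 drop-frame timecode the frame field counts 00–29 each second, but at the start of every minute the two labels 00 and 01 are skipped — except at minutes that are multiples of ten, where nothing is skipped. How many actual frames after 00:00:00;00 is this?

1224942

Complete 10-minute blocks: 68, each 17982 frames → 1222776.
Remaining 1 whole minute in the current block: 1800 + 0 × 1798 = 1800 frames.
Within the current minute: 12 × 30 + 8 − 2 = 366 (labels ;00/;01 skipped at this minute). Total = 1222776 + 1800 + 366 = 1224942.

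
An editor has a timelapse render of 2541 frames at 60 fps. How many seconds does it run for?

42.35 seconds

Running time = 2541 / (60) = 42.35 s.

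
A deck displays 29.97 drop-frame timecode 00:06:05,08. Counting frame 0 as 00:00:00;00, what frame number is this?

10946

Complete 10-minute blocks: 0, each 17982 frames → 0.
Remaining 6 whole minutes in the current block: 1800 + 5 × 1798 = 10790 frames.
Within the current minute: 5 × 30 + 8 − 2 = 156 (labels ;00/;01 skipped at this minute). Total = 0 + 10790 + 156 = 10946.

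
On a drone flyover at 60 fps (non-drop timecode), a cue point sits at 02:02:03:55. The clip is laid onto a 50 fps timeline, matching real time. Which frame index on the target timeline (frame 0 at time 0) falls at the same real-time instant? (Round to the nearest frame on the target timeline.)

Source frame index: (2×3600 + 2×60 + 3) × 60 + 55 = 439435.
Real time: 439435 / (60) = 87887/12 s.
Target frame: (87887/12) × (50) = 2197175/6 ≈ 366195.833 → 366196.

frame 366196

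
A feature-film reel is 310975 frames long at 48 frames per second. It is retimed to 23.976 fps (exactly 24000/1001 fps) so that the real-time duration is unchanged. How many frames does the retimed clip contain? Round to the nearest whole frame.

155332 frames

Frames at target rate = 310975 × (24000/1001) / (48) = 22212500/143 ≈ 155332.168.
Nearest whole frame: 155332.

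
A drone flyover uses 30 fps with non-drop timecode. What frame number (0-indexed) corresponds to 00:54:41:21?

Total seconds to the label: (0 × 3600 + 54 × 60 + 41) = 3281.
Frame index = 3281 × 30 + 21 = 98451.

98451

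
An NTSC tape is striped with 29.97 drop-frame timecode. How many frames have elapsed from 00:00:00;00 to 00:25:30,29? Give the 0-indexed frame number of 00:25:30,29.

45883

Complete 10-minute blocks: 2, each 17982 frames → 35964.
Remaining 5 whole minutes in the current block: 1800 + 4 × 1798 = 8992 frames.
Within the current minute: 30 × 30 + 29 − 2 = 927 (labels ;00/;01 skipped at this minute). Total = 35964 + 8992 + 927 = 45883.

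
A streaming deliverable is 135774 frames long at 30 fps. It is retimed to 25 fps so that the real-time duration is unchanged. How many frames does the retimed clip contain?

Target frames = source frames × (target rate / source rate) = 135774 × (25)/(30) = 135774 × 5/6 = 113145.

113145 frames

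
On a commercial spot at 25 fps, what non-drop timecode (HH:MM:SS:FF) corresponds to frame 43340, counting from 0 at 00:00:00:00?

00:28:53:15

43340 ÷ 25 = 1733 full seconds, remainder 15 frames.
1733 s = 0 h 28 min 53 s.
Timecode: 00:28:53:15.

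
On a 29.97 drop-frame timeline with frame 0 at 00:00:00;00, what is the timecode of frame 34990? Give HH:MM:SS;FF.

Each 10-minute DF block holds 10 × 60 × 30 − 9 × 2 = 17982 frames. 34990 ÷ 17982 → 1 full block, remainder 17008.
Within the partial block the first minute is 1800 frames and each further minute 1798, so 9 further minute boundaries passed. Total skipped labels = 18 × 1 + 2 × 9 = 36.
Non-drop label index = 34990 + 36 = 35026; at 30 labels/s that is 00:19:27:16, i.e. DF 00:19:27;16.

00:19:27;16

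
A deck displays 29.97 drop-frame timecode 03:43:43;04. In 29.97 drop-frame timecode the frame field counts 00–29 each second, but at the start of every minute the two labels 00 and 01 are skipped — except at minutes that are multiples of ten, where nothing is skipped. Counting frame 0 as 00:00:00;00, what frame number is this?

402292

Complete 10-minute blocks: 22, each 17982 frames → 395604.
Remaining 3 whole minutes in the current block: 1800 + 2 × 1798 = 5396 frames.
Within the current minute: 43 × 30 + 4 − 2 = 1292 (labels ;00/;01 skipped at this minute). Total = 395604 + 5396 + 1292 = 402292.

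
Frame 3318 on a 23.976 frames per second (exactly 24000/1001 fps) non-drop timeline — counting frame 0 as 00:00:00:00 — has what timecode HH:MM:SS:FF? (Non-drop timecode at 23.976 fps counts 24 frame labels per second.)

3318 ÷ 24 = 138 full seconds, remainder 6 frames.
138 s = 0 h 2 min 18 s.
Timecode: 00:02:18:06.

00:02:18:06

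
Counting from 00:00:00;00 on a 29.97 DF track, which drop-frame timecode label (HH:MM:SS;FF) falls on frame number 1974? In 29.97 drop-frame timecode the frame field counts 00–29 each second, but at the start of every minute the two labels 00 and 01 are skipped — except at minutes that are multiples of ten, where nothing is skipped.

00:01:05;26

Ten DF minutes hold 17982 frames, so frame 1974 lies in block 0 (frames 0–17981) with 1974 frames into that block.
The block's first minute is 1800 frames and the rest 1798 each; 1974 frames reaches minute 1, so 0 × 18 + 1 × 2 = 2 labels have been skipped so far.
Adding those back, label number 1974 + 2 = 1976 at 30 labels/s is 65 s + 26 f = 0 h 1 min 5 s frame 26, i.e. 00:01:05;26.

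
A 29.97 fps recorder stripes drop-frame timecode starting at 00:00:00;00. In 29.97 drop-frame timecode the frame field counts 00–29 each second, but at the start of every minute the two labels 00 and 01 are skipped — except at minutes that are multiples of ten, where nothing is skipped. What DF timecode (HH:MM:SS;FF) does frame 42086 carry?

00:23:24;08

Each 10-minute DF block holds 10 × 60 × 30 − 9 × 2 = 17982 frames. 42086 ÷ 17982 → 2 full blocks, remainder 6122.
Within the partial block the first minute is 1800 frames and each further minute 1798, so 3 further minute boundaries passed. Total skipped labels = 18 × 2 + 2 × 3 = 42.
Non-drop label index = 42086 + 42 = 42128; at 30 labels/s that is 00:23:24:08, i.e. DF 00:23:24;08.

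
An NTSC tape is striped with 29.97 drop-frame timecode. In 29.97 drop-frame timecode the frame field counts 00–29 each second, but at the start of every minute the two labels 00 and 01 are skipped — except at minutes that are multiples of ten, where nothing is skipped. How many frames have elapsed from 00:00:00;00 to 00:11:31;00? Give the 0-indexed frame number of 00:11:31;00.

As if non-drop at 30 labels/s: (0 × 3600 + 11 × 60 + 31) × 30 + 0 = 20730.
Minute boundaries passed: 11; those not divisible by 10: 11 − 1 = 10; dropped labels = 2 × 10 = 20.
Actual frame index = 20730 − 20 = 20710.

20710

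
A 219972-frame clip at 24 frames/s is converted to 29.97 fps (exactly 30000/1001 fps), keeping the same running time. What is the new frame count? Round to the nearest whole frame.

274690 frames

Frames at target rate = 219972 × (30000/1001) / (24) = 274965000/1001 ≈ 274690.310.
Nearest whole frame: 274690.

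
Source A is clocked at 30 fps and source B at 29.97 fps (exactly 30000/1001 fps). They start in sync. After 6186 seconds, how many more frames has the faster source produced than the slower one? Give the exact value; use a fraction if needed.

A emits 30 × 6186 = 185580 frames; B emits 30000/1001 × 6186 = 185580000/1001.
Difference = 185580/1001 frames (≈ 185.3946); B is behind A.

185580/1001 frames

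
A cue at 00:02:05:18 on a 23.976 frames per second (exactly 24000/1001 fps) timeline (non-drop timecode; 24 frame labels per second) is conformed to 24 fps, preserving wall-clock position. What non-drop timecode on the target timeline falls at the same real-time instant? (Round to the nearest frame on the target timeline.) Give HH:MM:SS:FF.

Source frame index: (0×3600 + 2×60 + 5) × 24 + 18 = 3018.
Real time: 3018 / (24000/1001) = 503503/4000 s.
Target frame: (503503/4000) × (24) = 1510509/500 ≈ 3021.018 → 3021.
At 24 labels/s: frame 3021 → 00:02:05:21.

00:02:05:21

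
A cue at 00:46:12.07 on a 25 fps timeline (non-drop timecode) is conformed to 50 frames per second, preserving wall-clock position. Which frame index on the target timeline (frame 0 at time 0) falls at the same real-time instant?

Source frame index: (0×3600 + 46×60 + 12) × 25 + 7 = 69307.
Real time: 69307 / (25) = 69307/25 s.
Target frame: (69307/25) × (50) = 138614.

frame 138614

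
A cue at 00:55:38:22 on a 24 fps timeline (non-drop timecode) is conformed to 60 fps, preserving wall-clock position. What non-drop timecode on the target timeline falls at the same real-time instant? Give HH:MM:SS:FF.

00:55:38:55

Source frame index: (0×3600 + 55×60 + 38) × 24 + 22 = 80134.
Real time: 80134 / (24) = 40067/12 s.
Target frame: (40067/12) × (60) = 200335.
At 60 labels/s: frame 200335 → 00:55:38:55.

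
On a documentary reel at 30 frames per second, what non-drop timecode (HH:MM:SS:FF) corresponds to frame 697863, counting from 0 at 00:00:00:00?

697863 ÷ 30 = 23262 full seconds, remainder 3 frames.
23262 s = 6 h 27 min 42 s.
Timecode: 06:27:42:03.

06:27:42:03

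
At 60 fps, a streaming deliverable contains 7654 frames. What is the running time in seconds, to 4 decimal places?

Running time = 7654 × 1/60 = 3827/30 s ≈ 127.5667 s.

127.5667 seconds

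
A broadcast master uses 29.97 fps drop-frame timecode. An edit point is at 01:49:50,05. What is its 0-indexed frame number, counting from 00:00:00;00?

197507

As if non-drop at 30 labels/s: (1 × 3600 + 49 × 60 + 50) × 30 + 5 = 197705.
Minute boundaries passed: 109; those not divisible by 10: 109 − 10 = 99; dropped labels = 2 × 99 = 198.
Actual frame index = 197705 − 198 = 197507.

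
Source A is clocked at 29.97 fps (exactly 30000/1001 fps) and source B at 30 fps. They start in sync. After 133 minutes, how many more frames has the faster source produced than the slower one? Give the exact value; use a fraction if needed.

133 min = 7980 s.
A emits 30000/1001 × 7980 = 34200000/143 frames; B emits 30 × 7980 = 239400.
Difference = 34200/143 frames (≈ 239.1608); B is ahead of A.

34200/143 frames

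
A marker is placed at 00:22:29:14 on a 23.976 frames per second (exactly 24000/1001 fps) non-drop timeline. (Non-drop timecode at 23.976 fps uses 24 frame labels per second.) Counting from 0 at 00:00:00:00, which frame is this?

32390

Total seconds to the label: (0 × 3600 + 22 × 60 + 29) = 1349.
Frame index = 1349 × 24 + 14 = 32390.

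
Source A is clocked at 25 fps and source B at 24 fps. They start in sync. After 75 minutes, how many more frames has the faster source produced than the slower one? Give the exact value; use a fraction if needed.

75 min = 4500 s.
A emits 25 × 4500 = 112500 frames; B emits 24 × 4500 = 108000.
Difference = 4500 frames; B is behind A.

4500 frames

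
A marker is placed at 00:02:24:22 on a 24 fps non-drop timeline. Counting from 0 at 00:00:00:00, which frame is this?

3478

Total seconds to the label: (0 × 3600 + 2 × 60 + 24) = 144.
Frame index = 144 × 24 + 22 = 3478.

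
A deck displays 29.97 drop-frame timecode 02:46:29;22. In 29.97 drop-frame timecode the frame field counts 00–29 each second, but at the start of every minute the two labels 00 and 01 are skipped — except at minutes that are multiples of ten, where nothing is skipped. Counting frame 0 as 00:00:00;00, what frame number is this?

299392

As if non-drop at 30 labels/s: (2 × 3600 + 46 × 60 + 29) × 30 + 22 = 299692.
Minute boundaries passed: 166; those not divisible by 10: 166 − 16 = 150; dropped labels = 2 × 150 = 300.
Actual frame index = 299692 − 300 = 299392.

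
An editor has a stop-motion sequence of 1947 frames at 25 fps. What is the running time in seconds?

Running time = 1947 / (25) = 77.88 s.

77.88 seconds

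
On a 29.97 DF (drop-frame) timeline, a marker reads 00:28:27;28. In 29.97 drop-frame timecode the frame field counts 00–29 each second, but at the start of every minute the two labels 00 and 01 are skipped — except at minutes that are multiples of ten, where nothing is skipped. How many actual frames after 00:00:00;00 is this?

As if non-drop at 30 labels/s: (0 × 3600 + 28 × 60 + 27) × 30 + 28 = 51238.
Minute boundaries passed: 28; those not divisible by 10: 28 − 2 = 26; dropped labels = 2 × 26 = 52.
Actual frame index = 51238 − 52 = 51186.

51186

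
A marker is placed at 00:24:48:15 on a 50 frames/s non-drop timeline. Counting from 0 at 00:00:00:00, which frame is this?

74415

Total seconds to the label: (0 × 3600 + 24 × 60 + 48) = 1488.
Frame index = 1488 × 50 + 15 = 74415.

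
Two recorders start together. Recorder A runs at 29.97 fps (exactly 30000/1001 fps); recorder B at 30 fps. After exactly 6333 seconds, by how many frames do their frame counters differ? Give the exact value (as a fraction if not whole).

A emits 30000/1001 × 6333 = 189990000/1001 frames; B emits 30 × 6333 = 189990.
Difference = 189990/1001 frames (≈ 189.8002); B is ahead of A.

189990/1001 frames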